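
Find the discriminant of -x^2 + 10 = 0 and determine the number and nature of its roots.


For ax^2 + bx + c = 0, discriminant D = b^2 - 4ac
Here a = -1, b = 0, c = 10
D = (0)^2 - 4(-1)(10) = 0 + 40 = 40

D = 40 > 0 but not a perfect square
The equation has 2 distinct real irrational roots.

Discriminant = 40, 2 distinct real irrational roots


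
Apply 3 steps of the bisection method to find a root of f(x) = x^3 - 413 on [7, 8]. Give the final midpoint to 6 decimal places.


f(x) = x^3 - 413
f(7) = -70 < 0
f(8) = 99 > 0

Step 1: midpoint = (7.000000 + 8.000000)/2 = 7.500000
  f(7.500000) = 8.875000
  f(mid) > 0, so root is in [7.000000, 7.500000]

Step 2: midpoint = (7.000000 + 7.500000)/2 = 7.250000
  f(7.250000) = -31.921875
  f(mid) < 0, so root is in [7.250000, 7.500000]

Step 3: midpoint = (7.250000 + 7.500000)/2 = 7.375000
  f(7.375000) = -11.869141
  f(mid) < 0, so root is in [7.375000, 7.500000]

midpoint = 7.375000


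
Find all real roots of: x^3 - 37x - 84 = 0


Let p(x) = x^3 - 37x - 84. By the rational root theorem (leading coefficient 1), any rational root is an integer divisor of 84: try ±1, ±2, ... in turn.
Test x = 1: value = -120 ≠ 0.
Test x = -1: value = -48 ≠ 0.
Test x = 2: value = -150 ≠ 0.
Test x = -2: value = -18 ≠ 0.
Test x = 3: value = -168 ≠ 0.
Test x = -3: value = 0 ✓, so (x + 3) is a factor.
Synthetic division by (x + 3): bring down 1; 1(-3) + 0 = -3; (-3)(-3) - 37 = -28; (-28)(-3) - 84 = 0 → quotient x^2 - 3x - 28, remainder 0.
Solve the quadratic x^2 - 3x - 28 = 0: discriminant = (-3)^2 - 4(1)(-28) = 9 + 112 = 121.
sqrt(121) = 11, so x = (3 ± 11)/2: x = 7 or x = -4.

x = -4, x = -3, x = 7


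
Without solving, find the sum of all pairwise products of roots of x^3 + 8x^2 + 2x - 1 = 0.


By Vieta's formulas for x^3 + bx^2 + cx + d = 0:
  r1 + r2 + r3 = -b/a = -8
  r1*r2 + r1*r3 + r2*r3 = c/a = 2
  r1*r2*r3 = -d/a = 1


Sum of pairwise products = 2


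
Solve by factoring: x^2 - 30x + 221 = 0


We need two numbers that multiply to 221 and add to -30.
Those numbers are -13 and -17 (since (-13) * (-17) = 221 and (-13) + (-17) = -30).
So x^2 - 30x + 221 = (x - 13)(x - 17) = 0
Setting each factor to zero: x = 13 or x = 17

x = 13, x = 17


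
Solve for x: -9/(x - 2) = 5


Multiply both sides by (x - 2): -9 = 5(x - 2)
Distribute: -9 = 5x - 10
5x = -9 + 10 = 1
x = 1/5

x = 1/5


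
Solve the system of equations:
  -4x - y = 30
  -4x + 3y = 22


Using Cramer's rule:
Determinant D = (-4)(3) - (-4)(-1) = -12 - 4 = -16
Dx = (30)(3) - (22)(-1) = 90 + 22 = 112
Dy = (-4)(22) - (-4)(30) = -88 + 120 = 32
x = Dx/D = 112/-16 = -7
y = Dy/D = 32/-16 = -2

x = -7, y = -2


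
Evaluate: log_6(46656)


We need the exponent such that 6^? = 46656
6^6 = 46656
Therefore log_6(46656) = 6

6


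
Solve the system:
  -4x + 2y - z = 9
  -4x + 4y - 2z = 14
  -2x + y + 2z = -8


Using Cramer's rule. Expand each determinant along the first row.
D  = (-4)*[4*2 - (-2)*1] - 2*[(-4)*2 - (-2)*(-2)] + (-1)*[(-4)*1 - 4*(-2)]
  = (-4)*(10) - 2*(-12) + (-1)*(4) = -20
Dx = 9*[4*2 - (-2)*1] - 2*[14*2 - (-2)*(-8)] + (-1)*[14*1 - 4*(-8)]
  = 9*(10) - 2*(12) + (-1)*(46) = 20
Dy = (-4)*[14*2 - (-2)*(-8)] - 9*[(-4)*2 - (-2)*(-2)] + (-1)*[(-4)*(-8) - 14*(-2)]
  = (-4)*(12) - 9*(-12) + (-1)*(60) = 0
Dz = (-4)*[4*(-8) - 14*1] - 2*[(-4)*(-8) - 14*(-2)] + 9*[(-4)*1 - 4*(-2)]
  = (-4)*(-46) - 2*(60) + 9*(4) = 100
x = Dx/D = 20/-20 = -1, y = Dy/D = 0/-20 = 0, z = Dz/D = 100/-20 = -5
Check eq1: (-4)(-1) + (2)(0) + (-1)(-5) = 9 = 9 ✓
Check eq2: (-4)(-1) + (4)(0) + (-2)(-5) = 14 = 14 ✓
Check eq3: (-2)(-1) + (1)(0) + (2)(-5) = -8 = -8 ✓

x = -1, y = 0, z = -5


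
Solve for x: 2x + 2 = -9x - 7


Starting with: 2x + 2 = -9x - 7
Move all x terms to left: (2 + 9)x = -7 - 2
Simplify: 11x = -9
Divide both sides by 11: x = -9/11

x = -9/11


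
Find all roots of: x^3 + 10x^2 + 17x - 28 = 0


Let p(x) = x^3 + 10x^2 + 17x - 28. By the rational root theorem (leading coefficient 1), any rational root is an integer divisor of 28: try ±1, ±2, ... in turn.
Test x = 1: value = 0 ✓, so (x - 1) is a factor.
Synthetic division by (x - 1): bring down 1; 1(1) + 10 = 11; 11(1) + 17 = 28; 28(1) - 28 = 0 → quotient x^2 + 11x + 28, remainder 0.
Solve the quadratic x^2 + 11x + 28 = 0: discriminant = 11^2 - 4(1)(28) = 121 - 112 = 9.
sqrt(9) = 3, so x = (-11 ± 3)/2: x = -4 or x = -7.
Collecting all roots found:

x = -7, x = -4, x = 1


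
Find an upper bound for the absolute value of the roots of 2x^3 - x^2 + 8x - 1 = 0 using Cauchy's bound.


Cauchy's bound: all roots r satisfy |r| <= 1 + max(|a_i/a_n|) for i = 0,...,n-1
where a_n is the leading coefficient.

Coefficients: [2, -1, 8, -1]
Leading coefficient a_n = 2
Ratios |a_i/a_n|: 1/2, 4, 1/2
Maximum ratio: 4
Cauchy's bound: |r| <= 1 + 4 = 5

Upper bound = 5


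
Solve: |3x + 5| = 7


An absolute value equation |expr| = 7 gives two cases:
Case 1: 3x + 5 = 7
  3x = 2, so x = 2/3
Case 2: 3x + 5 = -7
  3x = -12, so x = -4

x = -4, x = 2/3


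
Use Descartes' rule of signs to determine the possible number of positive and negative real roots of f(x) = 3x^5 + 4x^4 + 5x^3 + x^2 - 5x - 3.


Descartes' rule of signs:

For positive roots, count sign changes in f(x) = 3x^5 + 4x^4 + 5x^3 + x^2 - 5x - 3:
Signs of coefficients: +, +, +, +, -, -
Number of sign changes: 1
Possible positive real roots: 1

For negative roots, examine f(-x) = -3x^5 + 4x^4 - 5x^3 + x^2 + 5x - 3:
Signs of coefficients: -, +, -, +, +, -
Number of sign changes: 4
Possible negative real roots: 4, 2, 0

Positive roots: 1; Negative roots: 4 or 2 or 0


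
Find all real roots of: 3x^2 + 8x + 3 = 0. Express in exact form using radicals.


Using the quadratic formula: x = (-b ± sqrt(b^2 - 4ac)) / (2a)
Here a = 3, b = 8, c = 3
Discriminant = b^2 - 4ac = 8^2 - 4(3)(3) = 64 - 36 = 28
Since discriminant = 28 > 0, there are two real roots.
x = (-8 ± 2*sqrt(7)) / 6
Simplifying: x = (-4 ± sqrt(7)) / 3
Numerically: x ≈ -0.4514 or x ≈ -2.2153

x = (-4 + sqrt(7)) / 3 or x = (-4 - sqrt(7)) / 3


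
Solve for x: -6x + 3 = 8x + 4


Starting with: -6x + 3 = 8x + 4
Move all x terms to left: (-6 - 8)x = 4 - 3
Simplify: -14x = 1
Divide both sides by -14: x = -1/14

x = -1/14


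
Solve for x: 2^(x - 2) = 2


Express both sides with the same base.
2 = 2^1
Since the bases match, equate exponents: x - 2 = 1
So x = 1 - (-2) = 3

x = 3


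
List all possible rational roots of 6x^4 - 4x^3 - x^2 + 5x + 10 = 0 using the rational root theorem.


Rational root theorem: possible roots are ±p/q where:
  p divides the constant term (10): p ∈ {1, 2, 5, 10}
  q divides the leading coefficient (6): q ∈ {1, 2, 3, 6}

All possible rational roots: -10, -5, -10/3, -5/2, -2, -5/3, -1, -5/6, -2/3, -1/2, -1/3, -1/6, 1/6, 1/3, 1/2, 2/3, 5/6, 1, 5/3, 2, 5/2, 10/3, 5, 10

-10, -5, -10/3, -5/2, -2, -5/3, -1, -5/6, -2/3, -1/2, -1/3, -1/6, 1/6, 1/3, 1/2, 2/3, 5/6, 1, 5/3, 2, 5/2, 10/3, 5, 10


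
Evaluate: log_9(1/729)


We need the exponent such that 9^? = 1/729
9^(-3) = 1/9^3 = 1/729
Therefore log_9(1/729) = -3

-3


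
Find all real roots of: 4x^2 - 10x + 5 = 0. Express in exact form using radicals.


Using the quadratic formula: x = (-b ± sqrt(b^2 - 4ac)) / (2a)
Here a = 4, b = -10, c = 5
Discriminant = b^2 - 4ac = (-10)^2 - 4(4)(5) = 100 - 80 = 20
Since discriminant = 20 > 0, there are two real roots.
x = (10 ± 2*sqrt(5)) / 8
Simplifying: x = (5 ± sqrt(5)) / 4
Numerically: x ≈ 1.8090 or x ≈ 0.6910

x = (5 + sqrt(5)) / 4 or x = (5 - sqrt(5)) / 4


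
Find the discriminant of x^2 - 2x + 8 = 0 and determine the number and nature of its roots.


For ax^2 + bx + c = 0, discriminant D = b^2 - 4ac
Here a = 1, b = -2, c = 8
D = (-2)^2 - 4(1)(8) = 4 - 32 = -28

D = -28 < 0
The equation has no real roots (2 complex conjugate roots).

Discriminant = -28, no real roots (2 complex conjugate roots)


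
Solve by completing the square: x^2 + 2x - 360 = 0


Start: x^2 + 2x - 360 = 0
Move constant: x^2 + 2x = 360
Half of 2 is 1, squared is 1
Add 1 to both sides: x^2 + 2x + 1 = 361
(x + 1)^2 = 361
x + 1 = ±19
x = -1 + 19 = 18 or x = -1 - 19 = -20

x = -20, x = 18


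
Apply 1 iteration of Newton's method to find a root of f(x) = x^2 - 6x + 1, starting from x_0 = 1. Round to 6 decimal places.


Newton's method: x_(n+1) = x_n - f(x_n)/f'(x_n)
f(x) = x^2 - 6x + 1
f'(x) = 2x - 6

Iteration 1:
  f(1.000000) = -4.000000
  f'(1.000000) = -4.000000
  x_1 = 1.000000 - (-4.000000)/(-4.000000) = 0.000000

x_1 = 0.000000


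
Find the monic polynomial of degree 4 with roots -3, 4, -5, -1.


A monic polynomial with roots -3, 4, -5, -1 is:
p(x) = (x + 3)(x - 4)(x + 5)(x + 1)
After multiplying by (x + 3): x + 3
After multiplying by (x - 4): x^2 - x - 12
After multiplying by (x + 5): x^3 + 4x^2 - 17x - 60
After multiplying by (x + 1): x^4 + 5x^3 - 13x^2 - 77x - 60

x^4 + 5x^3 - 13x^2 - 77x - 60


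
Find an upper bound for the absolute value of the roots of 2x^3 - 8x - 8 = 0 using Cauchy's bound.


Cauchy's bound: all roots r satisfy |r| <= 1 + max(|a_i/a_n|) for i = 0,...,n-1
where a_n is the leading coefficient.

Coefficients: [2, 0, -8, -8]
Leading coefficient a_n = 2
Ratios |a_i/a_n|: 0, 4, 4
Maximum ratio: 4
Cauchy's bound: |r| <= 1 + 4 = 5

Upper bound = 5


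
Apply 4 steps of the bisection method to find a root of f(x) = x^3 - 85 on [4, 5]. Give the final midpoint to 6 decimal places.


f(x) = x^3 - 85
f(4) = -21 < 0
f(5) = 40 > 0

Step 1: midpoint = (4.000000 + 5.000000)/2 = 4.500000
  f(4.500000) = 6.125000
  f(mid) > 0, so root is in [4.000000, 4.500000]

Step 2: midpoint = (4.000000 + 4.500000)/2 = 4.250000
  f(4.250000) = -8.234375
  f(mid) < 0, so root is in [4.250000, 4.500000]

Step 3: midpoint = (4.250000 + 4.500000)/2 = 4.375000
  f(4.375000) = -1.259766
  f(mid) < 0, so root is in [4.375000, 4.500000]

Step 4: midpoint = (4.375000 + 4.500000)/2 = 4.437500
  f(4.437500) = 2.380615
  f(mid) > 0, so root is in [4.375000, 4.437500]

midpoint = 4.437500


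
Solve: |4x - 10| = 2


An absolute value equation |expr| = 2 gives two cases:
Case 1: 4x - 10 = 2
  4x = 12, so x = 3
Case 2: 4x - 10 = -2
  4x = 8, so x = 2

x = 2, x = 3


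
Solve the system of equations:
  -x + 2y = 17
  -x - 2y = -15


Using Cramer's rule:
Determinant D = (-1)(-2) - (-1)(2) = 2 + 2 = 4
Dx = (17)(-2) - (-15)(2) = -34 + 30 = -4
Dy = (-1)(-15) - (-1)(17) = 15 + 17 = 32
x = Dx/D = -4/4 = -1
y = Dy/D = 32/4 = 8

x = -1, y = 8


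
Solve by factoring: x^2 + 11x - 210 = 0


We need two numbers that multiply to -210 and add to 11.
Those numbers are -10 and 21 (since (-10) * 21 = -210 and (-10) + 21 = 11).
So x^2 + 11x - 210 = (x - 10)(x + 21) = 0
Setting each factor to zero: x = 10 or x = -21

x = -21, x = 10


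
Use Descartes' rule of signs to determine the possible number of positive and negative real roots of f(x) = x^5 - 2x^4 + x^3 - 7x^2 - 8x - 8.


Descartes' rule of signs:

For positive roots, count sign changes in f(x) = x^5 - 2x^4 + x^3 - 7x^2 - 8x - 8:
Signs of coefficients: +, -, +, -, -, -
Number of sign changes: 3
Possible positive real roots: 3, 1

For negative roots, examine f(-x) = -x^5 - 2x^4 - x^3 - 7x^2 + 8x - 8:
Signs of coefficients: -, -, -, -, +, -
Number of sign changes: 2
Possible negative real roots: 2, 0

Positive roots: 3 or 1; Negative roots: 2 or 0


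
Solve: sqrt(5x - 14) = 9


Square both sides: 5x - 14 = 9^2 = 81
5x = 81 + 14 = 95
x = 19
Check: sqrt(5*19 - 14) = sqrt(81) = 9 ✓

x = 19


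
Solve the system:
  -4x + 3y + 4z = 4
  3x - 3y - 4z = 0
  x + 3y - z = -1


Using Cramer's rule. Expand each determinant along the first row.
D  = (-4)*[(-3)*(-1) - (-4)*3] - 3*[3*(-1) - (-4)*1] + 4*[3*3 - (-3)*1]
  = (-4)*(15) - 3*(1) + 4*(12) = -15
Dx = 4*[(-3)*(-1) - (-4)*3] - 3*[0*(-1) - (-4)*(-1)] + 4*[0*3 - (-3)*(-1)]
  = 4*(15) - 3*(-4) + 4*(-3) = 60
Dy = (-4)*[0*(-1) - (-4)*(-1)] - 4*[3*(-1) - (-4)*1] + 4*[3*(-1) - 0*1]
  = (-4)*(-4) - 4*(1) + 4*(-3) = 0
Dz = (-4)*[(-3)*(-1) - 0*3] - 3*[3*(-1) - 0*1] + 4*[3*3 - (-3)*1]
  = (-4)*(3) - 3*(-3) + 4*(12) = 45
x = Dx/D = 60/-15 = -4, y = Dy/D = 0/-15 = 0, z = Dz/D = 45/-15 = -3
Check eq1: (-4)(-4) + (3)(0) + (4)(-3) = 4 = 4 ✓
Check eq2: (3)(-4) + (-3)(0) + (-4)(-3) = 0 = 0 ✓
Check eq3: (1)(-4) + (3)(0) + (-1)(-3) = -1 = -1 ✓

x = -4, y = 0, z = -3


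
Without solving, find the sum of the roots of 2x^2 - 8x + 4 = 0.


By Vieta's formulas for ax^2 + bx + c = 0:
  Sum of roots = -b/a
  Product of roots = c/a

Here a = 2, b = -8, c = 4
Sum = -(-8)/2 = 4
Product = 4/2 = 2

Sum = 4


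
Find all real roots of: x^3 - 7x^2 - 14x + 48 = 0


Let p(x) = x^3 - 7x^2 - 14x + 48. By the rational root theorem (leading coefficient 1), any rational root is an integer divisor of 48: try ±1, ±2, ... in turn.
Test x = 1: value = 28 ≠ 0.
Test x = -1: value = 54 ≠ 0.
Test x = 2: value = 0 ✓, so (x - 2) is a factor.
Synthetic division by (x - 2): bring down 1; 1(2) - 7 = -5; (-5)(2) - 14 = -24; (-24)(2) + 48 = 0 → quotient x^2 - 5x - 24, remainder 0.
Solve the quadratic x^2 - 5x - 24 = 0: discriminant = (-5)^2 - 4(1)(-24) = 25 + 96 = 121.
sqrt(121) = 11, so x = (5 ± 11)/2: x = 8 or x = -3.

x = -3, x = 2, x = 8


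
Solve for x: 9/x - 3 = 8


Subtract -3 from both sides: 9/x = 11
Multiply both sides by x: 9 = 11 * x
Divide by 11: x = 9/11

x = 9/11


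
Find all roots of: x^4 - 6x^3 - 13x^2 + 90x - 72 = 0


Let p(x) = x^4 - 6x^3 - 13x^2 + 90x - 72. By the rational root theorem (leading coefficient 1), any rational root is an integer divisor of 72: try ±1, ±2, ... in turn.
Test x = 1: value = 0 ✓, so (x - 1) is a factor.
Synthetic division by (x - 1): bring down 1; 1(1) - 6 = -5; (-5)(1) - 13 = -18; (-18)(1) + 90 = 72; 72(1) - 72 = 0 → quotient x^3 - 5x^2 - 18x + 72, remainder 0.
Continue with the quotient x^3 - 5x^2 - 18x + 72 (candidates must divide 72; re-test x = 1 first in case it repeats).
Test x = 1: value = 50 ≠ 0.
Test x = -1: value = 84 ≠ 0.
Test x = 2: value = 24 ≠ 0.
Test x = -2: value = 80 ≠ 0.
Test x = 3: value = 0 ✓, so (x - 3) is a factor.
Synthetic division by (x - 3): bring down 1; 1(3) - 5 = -2; (-2)(3) - 18 = -24; (-24)(3) + 72 = 0 → quotient x^2 - 2x - 24, remainder 0.
Solve the quadratic x^2 - 2x - 24 = 0: discriminant = (-2)^2 - 4(1)(-24) = 4 + 96 = 100.
sqrt(100) = 10, so x = (2 ± 10)/2: x = 6 or x = -4.
Collecting all roots found:

x = -4, x = 1, x = 3, x = 6


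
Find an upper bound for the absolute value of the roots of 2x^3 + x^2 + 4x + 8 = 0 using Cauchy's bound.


Cauchy's bound: all roots r satisfy |r| <= 1 + max(|a_i/a_n|) for i = 0,...,n-1
where a_n is the leading coefficient.

Coefficients: [2, 1, 4, 8]
Leading coefficient a_n = 2
Ratios |a_i/a_n|: 1/2, 2, 4
Maximum ratio: 4
Cauchy's bound: |r| <= 1 + 4 = 5

Upper bound = 5


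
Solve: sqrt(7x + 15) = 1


Square both sides: 7x + 15 = 1^2 = 1
7x = 1 - 15 = -14
x = -2
Check: sqrt(7*(-2) + 15) = sqrt(1) = 1 ✓

x = -2


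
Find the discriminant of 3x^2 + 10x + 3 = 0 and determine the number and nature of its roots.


For ax^2 + bx + c = 0, discriminant D = b^2 - 4ac
Here a = 3, b = 10, c = 3
D = (10)^2 - 4(3)(3) = 100 - 36 = 64

D = 64 > 0 and is a perfect square (sqrt = 8)
The equation has 2 distinct real rational roots.

Discriminant = 64, 2 distinct real rational roots


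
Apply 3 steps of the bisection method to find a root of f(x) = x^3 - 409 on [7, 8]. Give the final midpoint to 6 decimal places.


f(x) = x^3 - 409
f(7) = -66 < 0
f(8) = 103 > 0

Step 1: midpoint = (7.000000 + 8.000000)/2 = 7.500000
  f(7.500000) = 12.875000
  f(mid) > 0, so root is in [7.000000, 7.500000]

Step 2: midpoint = (7.000000 + 7.500000)/2 = 7.250000
  f(7.250000) = -27.921875
  f(mid) < 0, so root is in [7.250000, 7.500000]

Step 3: midpoint = (7.250000 + 7.500000)/2 = 7.375000
  f(7.375000) = -7.869141
  f(mid) < 0, so root is in [7.375000, 7.500000]

midpoint = 7.375000


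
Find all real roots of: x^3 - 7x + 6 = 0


Let p(x) = x^3 - 7x + 6. By the rational root theorem (leading coefficient 1), any rational root is an integer divisor of 6: try ±1, ±2, ... in turn.
Test x = 1: value = 0 ✓, so (x - 1) is a factor.
Synthetic division by (x - 1): bring down 1; 1(1) + 0 = 1; 1(1) - 7 = -6; (-6)(1) + 6 = 0 → quotient x^2 + x - 6, remainder 0.
Solve the quadratic x^2 + x - 6 = 0: discriminant = 1^2 - 4(1)(-6) = 1 + 24 = 25.
sqrt(25) = 5, so x = (-1 ± 5)/2: x = 2 or x = -3.

x = -3, x = 1, x = 2


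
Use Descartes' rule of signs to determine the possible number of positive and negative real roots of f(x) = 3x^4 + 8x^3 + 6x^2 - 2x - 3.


Descartes' rule of signs:

For positive roots, count sign changes in f(x) = 3x^4 + 8x^3 + 6x^2 - 2x - 3:
Signs of coefficients: +, +, +, -, -
Number of sign changes: 1
Possible positive real roots: 1

For negative roots, examine f(-x) = 3x^4 - 8x^3 + 6x^2 + 2x - 3:
Signs of coefficients: +, -, +, +, -
Number of sign changes: 3
Possible negative real roots: 3, 1

Positive roots: 1; Negative roots: 3 or 1


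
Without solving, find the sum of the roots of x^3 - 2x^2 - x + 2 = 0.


By Vieta's formulas for x^3 + bx^2 + cx + d = 0:
  r1 + r2 + r3 = -b/a = 2
  r1*r2 + r1*r3 + r2*r3 = c/a = -1
  r1*r2*r3 = -d/a = -2


Sum = 2


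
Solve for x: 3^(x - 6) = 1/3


Express both sides with the same base.
1/3 = 3^(-1)
Since the bases match, equate exponents: x - 6 = -1
So x = -1 - (-6) = 5

x = 5


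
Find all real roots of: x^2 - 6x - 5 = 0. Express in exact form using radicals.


Using the quadratic formula: x = (-b ± sqrt(b^2 - 4ac)) / (2a)
Here a = 1, b = -6, c = -5
Discriminant = b^2 - 4ac = (-6)^2 - 4(1)(-5) = 36 + 20 = 56
Since discriminant = 56 > 0, there are two real roots.
x = (6 ± 2*sqrt(14)) / 2
Simplifying: x = 3 ± sqrt(14)
Numerically: x ≈ 6.7417 or x ≈ -0.7417

x = 3 + sqrt(14) or x = 3 - sqrt(14)


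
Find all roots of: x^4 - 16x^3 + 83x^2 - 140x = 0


The constant term is 0, so x = 0 is a root. Factor out x:
  x^3 - 16x^2 + 83x - 140 = 0
Let p(x) = x^3 - 16x^2 + 83x - 140. By the rational root theorem (leading coefficient 1), any rational root is an integer divisor of 140: try ±1, ±2, ... in turn.
Test x = 1: value = -72 ≠ 0.
Test x = -1: value = -240 ≠ 0.
Test x = 2: value = -30 ≠ 0.
Test x = -2: value = -378 ≠ 0.
Test x = 4: value = 0 ✓, so (x - 4) is a factor.
Synthetic division by (x - 4): bring down 1; 1(4) - 16 = -12; (-12)(4) + 83 = 35; 35(4) - 140 = 0 → quotient x^2 - 12x + 35, remainder 0.
Solve the quadratic x^2 - 12x + 35 = 0: discriminant = (-12)^2 - 4(1)(35) = 144 - 140 = 4.
sqrt(4) = 2, so x = (12 ± 2)/2: x = 7 or x = 5.
Collecting all roots found:

x = 0, x = 4, x = 5, x = 7


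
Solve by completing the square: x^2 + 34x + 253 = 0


Start: x^2 + 34x + 253 = 0
Move constant: x^2 + 34x = -253
Half of 34 is 17, squared is 289
Add 289 to both sides: x^2 + 34x + 289 = 36
(x + 17)^2 = 36
x + 17 = ±6
x = -17 + 6 = -11 or x = -17 - 6 = -23

x = -23, x = -11


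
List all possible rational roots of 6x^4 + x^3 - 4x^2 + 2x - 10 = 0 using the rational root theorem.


Rational root theorem: possible roots are ±p/q where:
  p divides the constant term (-10): p ∈ {1, 2, 5, 10}
  q divides the leading coefficient (6): q ∈ {1, 2, 3, 6}

All possible rational roots: -10, -5, -10/3, -5/2, -2, -5/3, -1, -5/6, -2/3, -1/2, -1/3, -1/6, 1/6, 1/3, 1/2, 2/3, 5/6, 1, 5/3, 2, 5/2, 10/3, 5, 10

-10, -5, -10/3, -5/2, -2, -5/3, -1, -5/6, -2/3, -1/2, -1/3, -1/6, 1/6, 1/3, 1/2, 2/3, 5/6, 1, 5/3, 2, 5/2, 10/3, 5, 10


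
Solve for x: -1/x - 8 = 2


Subtract -8 from both sides: -1/x = 10
Multiply both sides by x: -1 = 10 * x
Divide by 10: x = -1/10

x = -1/10


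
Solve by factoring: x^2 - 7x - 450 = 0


We need two numbers that multiply to -450 and add to -7.
Those numbers are -25 and 18 (since (-25) * 18 = -450 and (-25) + 18 = -7).
So x^2 - 7x - 450 = (x - 25)(x + 18) = 0
Setting each factor to zero: x = 25 or x = -18

x = -18, x = 25


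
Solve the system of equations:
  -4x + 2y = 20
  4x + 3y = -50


Using Cramer's rule:
Determinant D = (-4)(3) - (4)(2) = -12 - 8 = -20
Dx = (20)(3) - (-50)(2) = 60 + 100 = 160
Dy = (-4)(-50) - (4)(20) = 200 - 80 = 120
x = Dx/D = 160/-20 = -8
y = Dy/D = 120/-20 = -6

x = -8, y = -6


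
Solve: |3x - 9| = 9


An absolute value equation |expr| = 9 gives two cases:
Case 1: 3x - 9 = 9
  3x = 18, so x = 6
Case 2: 3x - 9 = -9
  3x = 0, so x = 0

x = 0, x = 6


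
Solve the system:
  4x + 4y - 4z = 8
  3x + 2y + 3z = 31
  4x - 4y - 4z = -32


Using Cramer's rule. Expand each determinant along the first row.
D  = 4*[2*(-4) - 3*(-4)] - 4*[3*(-4) - 3*4] + (-4)*[3*(-4) - 2*4]
  = 4*(4) - 4*(-24) + (-4)*(-20) = 192
Dx = 8*[2*(-4) - 3*(-4)] - 4*[31*(-4) - 3*(-32)] + (-4)*[31*(-4) - 2*(-32)]
  = 8*(4) - 4*(-28) + (-4)*(-60) = 384
Dy = 4*[31*(-4) - 3*(-32)] - 8*[3*(-4) - 3*4] + (-4)*[3*(-32) - 31*4]
  = 4*(-28) - 8*(-24) + (-4)*(-220) = 960
Dz = 4*[2*(-32) - 31*(-4)] - 4*[3*(-32) - 31*4] + 8*[3*(-4) - 2*4]
  = 4*(60) - 4*(-220) + 8*(-20) = 960
x = Dx/D = 384/192 = 2, y = Dy/D = 960/192 = 5, z = Dz/D = 960/192 = 5
Check eq1: (4)(2) + (4)(5) + (-4)(5) = 8 = 8 ✓
Check eq2: (3)(2) + (2)(5) + (3)(5) = 31 = 31 ✓
Check eq3: (4)(2) + (-4)(5) + (-4)(5) = -32 = -32 ✓

x = 2, y = 5, z = 5


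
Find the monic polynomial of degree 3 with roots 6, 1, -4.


A monic polynomial with roots 6, 1, -4 is:
p(x) = (x - 6)(x - 1)(x + 4)
After multiplying by (x - 6): x - 6
After multiplying by (x - 1): x^2 - 7x + 6
After multiplying by (x + 4): x^3 - 3x^2 - 22x + 24

x^3 - 3x^2 - 22x + 24


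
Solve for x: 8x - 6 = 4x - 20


Starting with: 8x - 6 = 4x - 20
Move all x terms to left: (8 - 4)x = -20 + 6
Simplify: 4x = -14
Divide both sides by 4: x = -7/2

x = -7/2


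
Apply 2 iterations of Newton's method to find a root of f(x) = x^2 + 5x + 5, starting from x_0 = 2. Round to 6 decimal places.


Newton's method: x_(n+1) = x_n - f(x_n)/f'(x_n)
f(x) = x^2 + 5x + 5
f'(x) = 2x + 5

Iteration 1:
  f(2.000000) = 19.000000
  f'(2.000000) = 9.000000
  x_1 = 2.000000 - (19.000000)/(9.000000) = -0.111111

Iteration 2:
  f(-0.111111) = 4.456790
  f'(-0.111111) = 4.777778
  x_2 = -0.111111 - (4.456790)/(4.777778) = -1.043928

x_2 = -1.043928


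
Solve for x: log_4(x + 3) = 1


Convert to exponential form: x + 3 = 4^1 = 4
x = 4 - 3 = 1
Check: log_4(1 + 3) = log_4(4) = log_4(4) = 1 ✓

x = 1


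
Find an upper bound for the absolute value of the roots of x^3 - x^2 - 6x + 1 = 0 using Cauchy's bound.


Cauchy's bound: all roots r satisfy |r| <= 1 + max(|a_i/a_n|) for i = 0,...,n-1
where a_n is the leading coefficient.

Coefficients: [1, -1, -6, 1]
Leading coefficient a_n = 1
Ratios |a_i/a_n|: 1, 6, 1
Maximum ratio: 6
Cauchy's bound: |r| <= 1 + 6 = 7

Upper bound = 7


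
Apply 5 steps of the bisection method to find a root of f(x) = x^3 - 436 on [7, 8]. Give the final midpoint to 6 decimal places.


f(x) = x^3 - 436
f(7) = -93 < 0
f(8) = 76 > 0

Step 1: midpoint = (7.000000 + 8.000000)/2 = 7.500000
  f(7.500000) = -14.125000
  f(mid) < 0, so root is in [7.500000, 8.000000]

Step 2: midpoint = (7.500000 + 8.000000)/2 = 7.750000
  f(7.750000) = 29.484375
  f(mid) > 0, so root is in [7.500000, 7.750000]

Step 3: midpoint = (7.500000 + 7.750000)/2 = 7.625000
  f(7.625000) = 7.322266
  f(mid) > 0, so root is in [7.500000, 7.625000]

Step 4: midpoint = (7.500000 + 7.625000)/2 = 7.562500
  f(7.562500) = -3.489990
  f(mid) < 0, so root is in [7.562500, 7.625000]

Step 5: midpoint = (7.562500 + 7.625000)/2 = 7.593750
  f(7.593750) = 1.893890
  f(mid) > 0, so root is in [7.562500, 7.593750]

midpoint = 7.593750


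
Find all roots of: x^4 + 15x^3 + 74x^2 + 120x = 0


The constant term is 0, so x = 0 is a root. Factor out x:
  x^3 + 15x^2 + 74x + 120 = 0
Let p(x) = x^3 + 15x^2 + 74x + 120. By the rational root theorem (leading coefficient 1), any rational root is an integer divisor of 120: try ±1, ±2, ... in turn.
Test x = 1: value = 210 ≠ 0.
Test x = -1: value = 60 ≠ 0.
Test x = 2: value = 336 ≠ 0.
Test x = -2: value = 24 ≠ 0.
Test x = 3: value = 504 ≠ 0.
Test x = -3: value = 6 ≠ 0.
Test x = 4: value = 720 ≠ 0.
Test x = -4: value = 0 ✓, so (x + 4) is a factor.
Synthetic division by (x + 4): bring down 1; 1(-4) + 15 = 11; 11(-4) + 74 = 30; 30(-4) + 120 = 0 → quotient x^2 + 11x + 30, remainder 0.
Solve the quadratic x^2 + 11x + 30 = 0: discriminant = 11^2 - 4(1)(30) = 121 - 120 = 1.
sqrt(1) = 1, so x = (-11 ± 1)/2: x = -5 or x = -6.
Collecting all roots found:

x = -6, x = -5, x = -4, x = 0


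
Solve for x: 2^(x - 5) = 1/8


Express both sides with the same base.
1/8 = 2^(-3)
Since the bases match, equate exponents: x - 5 = -3
So x = -3 - (-5) = 2

x = 2


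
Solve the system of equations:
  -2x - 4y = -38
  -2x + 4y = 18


Using Cramer's rule:
Determinant D = (-2)(4) - (-2)(-4) = -8 - 8 = -16
Dx = (-38)(4) - (18)(-4) = -152 + 72 = -80
Dy = (-2)(18) - (-2)(-38) = -36 - 76 = -112
x = Dx/D = -80/-16 = 5
y = Dy/D = -112/-16 = 7

x = 5, y = 7


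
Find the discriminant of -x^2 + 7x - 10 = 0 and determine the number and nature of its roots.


For ax^2 + bx + c = 0, discriminant D = b^2 - 4ac
Here a = -1, b = 7, c = -10
D = (7)^2 - 4(-1)(-10) = 49 - 40 = 9

D = 9 > 0 and is a perfect square (sqrt = 3)
The equation has 2 distinct real rational roots.

Discriminant = 9, 2 distinct real rational roots


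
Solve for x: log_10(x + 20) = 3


Convert to exponential form: x + 20 = 10^3 = 1000
x = 1000 - 20 = 980
Check: log_10(980 + 20) = log_10(1000) = log_10(1000) = 3 ✓

x = 980


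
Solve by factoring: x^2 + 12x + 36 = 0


We need two numbers that multiply to 36 and add to 12.
Those numbers are 6 and 6 (since 6 * 6 = 36 and 6 + 6 = 12).
So x^2 + 12x + 36 = (x + 6)(x + 6) = 0
Setting each factor to zero: x = -6 or x = -6

x = -6


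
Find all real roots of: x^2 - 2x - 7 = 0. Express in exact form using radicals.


Using the quadratic formula: x = (-b ± sqrt(b^2 - 4ac)) / (2a)
Here a = 1, b = -2, c = -7
Discriminant = b^2 - 4ac = (-2)^2 - 4(1)(-7) = 4 + 28 = 32
Since discriminant = 32 > 0, there are two real roots.
x = (2 ± 4*sqrt(2)) / 2
Simplifying: x = 1 ± 2*sqrt(2)
Numerically: x ≈ 3.8284 or x ≈ -1.8284

x = 1 + 2*sqrt(2) or x = 1 - 2*sqrt(2)


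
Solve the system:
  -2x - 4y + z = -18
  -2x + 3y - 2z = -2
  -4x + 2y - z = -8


Using Cramer's rule. Expand each determinant along the first row.
D  = (-2)*[3*(-1) - (-2)*2] - (-4)*[(-2)*(-1) - (-2)*(-4)] + 1*[(-2)*2 - 3*(-4)]
  = (-2)*(1) - (-4)*(-6) + 1*(8) = -18
Dx = (-18)*[3*(-1) - (-2)*2] - (-4)*[(-2)*(-1) - (-2)*(-8)] + 1*[(-2)*2 - 3*(-8)]
  = (-18)*(1) - (-4)*(-14) + 1*(20) = -54
Dy = (-2)*[(-2)*(-1) - (-2)*(-8)] - (-18)*[(-2)*(-1) - (-2)*(-4)] + 1*[(-2)*(-8) - (-2)*(-4)]
  = (-2)*(-14) - (-18)*(-6) + 1*(8) = -72
Dz = (-2)*[3*(-8) - (-2)*2] - (-4)*[(-2)*(-8) - (-2)*(-4)] + (-18)*[(-2)*2 - 3*(-4)]
  = (-2)*(-20) - (-4)*(8) + (-18)*(8) = -72
x = Dx/D = -54/-18 = 3, y = Dy/D = -72/-18 = 4, z = Dz/D = -72/-18 = 4
Check eq1: (-2)(3) + (-4)(4) + (1)(4) = -18 = -18 ✓
Check eq2: (-2)(3) + (3)(4) + (-2)(4) = -2 = -2 ✓
Check eq3: (-4)(3) + (2)(4) + (-1)(4) = -8 = -8 ✓

x = 3, y = 4, z = 4


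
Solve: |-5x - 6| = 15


An absolute value equation |expr| = 15 gives two cases:
Case 1: -5x - 6 = 15
  -5x = 21, so x = -21/5
Case 2: -5x - 6 = -15
  -5x = -9, so x = 9/5

x = -21/5, x = 9/5


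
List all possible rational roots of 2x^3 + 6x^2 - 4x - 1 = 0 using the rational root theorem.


Rational root theorem: possible roots are ±p/q where:
  p divides the constant term (-1): p ∈ {1}
  q divides the leading coefficient (2): q ∈ {1, 2}

All possible rational roots: -1, -1/2, 1/2, 1

-1, -1/2, 1/2, 1


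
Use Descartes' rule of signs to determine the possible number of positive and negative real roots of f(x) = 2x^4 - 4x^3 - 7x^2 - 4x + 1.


Descartes' rule of signs:

For positive roots, count sign changes in f(x) = 2x^4 - 4x^3 - 7x^2 - 4x + 1:
Signs of coefficients: +, -, -, -, +
Number of sign changes: 2
Possible positive real roots: 2, 0

For negative roots, examine f(-x) = 2x^4 + 4x^3 - 7x^2 + 4x + 1:
Signs of coefficients: +, +, -, +, +
Number of sign changes: 2
Possible negative real roots: 2, 0

Positive roots: 2 or 0; Negative roots: 2 or 0


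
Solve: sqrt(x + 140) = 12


Square both sides: x + 140 = 12^2 = 144
x = 144 - 140 = 4
x = 4
Check: sqrt(1*4 + 140) = sqrt(144) = 12 ✓

x = 4


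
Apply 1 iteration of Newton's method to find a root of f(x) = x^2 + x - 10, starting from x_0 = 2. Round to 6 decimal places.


Newton's method: x_(n+1) = x_n - f(x_n)/f'(x_n)
f(x) = x^2 + x - 10
f'(x) = 2x + 1

Iteration 1:
  f(2.000000) = -4.000000
  f'(2.000000) = 5.000000
  x_1 = 2.000000 - (-4.000000)/(5.000000) = 2.800000

x_1 = 2.800000


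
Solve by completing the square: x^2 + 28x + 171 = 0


Start: x^2 + 28x + 171 = 0
Move constant: x^2 + 28x = -171
Half of 28 is 14, squared is 196
Add 196 to both sides: x^2 + 28x + 196 = 25
(x + 14)^2 = 25
x + 14 = ±5
x = -14 + 5 = -9 or x = -14 - 5 = -19

x = -19, x = -9


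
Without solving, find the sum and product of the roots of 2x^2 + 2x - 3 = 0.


By Vieta's formulas for ax^2 + bx + c = 0:
  Sum of roots = -b/a
  Product of roots = c/a

Here a = 2, b = 2, c = -3
Sum = -(2)/2 = -1
Product = -3/2 = -3/2

Sum = -1, Product = -3/2


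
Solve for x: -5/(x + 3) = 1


Multiply both sides by (x + 3): -5 = 1(x + 3)
Distribute: -5 = x + 3
x = -5 - 3 = -8
x = -8

x = -8


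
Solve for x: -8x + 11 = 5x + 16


Starting with: -8x + 11 = 5x + 16
Move all x terms to left: (-8 - 5)x = 16 - 11
Simplify: -13x = 5
Divide both sides by -13: x = -5/13

x = -5/13


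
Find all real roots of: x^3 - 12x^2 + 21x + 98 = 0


Let p(x) = x^3 - 12x^2 + 21x + 98. By the rational root theorem (leading coefficient 1), any rational root is an integer divisor of 98: try ±1, ±2, ... in turn.
Test x = 1: value = 108 ≠ 0.
Test x = -1: value = 64 ≠ 0.
Test x = 2: value = 100 ≠ 0.
Test x = -2: value = 0 ✓, so (x + 2) is a factor.
Synthetic division by (x + 2): bring down 1; 1(-2) - 12 = -14; (-14)(-2) + 21 = 49; 49(-2) + 98 = 0 → quotient x^2 - 14x + 49, remainder 0.
Solve the quadratic x^2 - 14x + 49 = 0: discriminant = (-14)^2 - 4(1)(49) = 196 - 196 = 0.
Discriminant = 0, so a double root: x = 14/2 = 7.

x = -2, x = 7 (multiplicity 2)


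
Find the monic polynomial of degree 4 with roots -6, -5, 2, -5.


A monic polynomial with roots -6, -5, 2, -5 is:
p(x) = (x + 6)(x + 5)(x - 2)(x + 5)
After multiplying by (x + 6): x + 6
After multiplying by (x + 5): x^2 + 11x + 30
After multiplying by (x - 2): x^3 + 9x^2 + 8x - 60
After multiplying by (x + 5): x^4 + 14x^3 + 53x^2 - 20x - 300

x^4 + 14x^3 + 53x^2 - 20x - 300


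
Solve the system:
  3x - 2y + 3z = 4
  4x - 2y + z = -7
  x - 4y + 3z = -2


Using Cramer's rule. Expand each determinant along the first row.
D  = 3*[(-2)*3 - 1*(-4)] - (-2)*[4*3 - 1*1] + 3*[4*(-4) - (-2)*1]
  = 3*(-2) - (-2)*(11) + 3*(-14) = -26
Dx = 4*[(-2)*3 - 1*(-4)] - (-2)*[(-7)*3 - 1*(-2)] + 3*[(-7)*(-4) - (-2)*(-2)]
  = 4*(-2) - (-2)*(-19) + 3*(24) = 26
Dy = 3*[(-7)*3 - 1*(-2)] - 4*[4*3 - 1*1] + 3*[4*(-2) - (-7)*1]
  = 3*(-19) - 4*(11) + 3*(-1) = -104
Dz = 3*[(-2)*(-2) - (-7)*(-4)] - (-2)*[4*(-2) - (-7)*1] + 4*[4*(-4) - (-2)*1]
  = 3*(-24) - (-2)*(-1) + 4*(-14) = -130
x = Dx/D = 26/-26 = -1, y = Dy/D = -104/-26 = 4, z = Dz/D = -130/-26 = 5
Check eq1: (3)(-1) + (-2)(4) + (3)(5) = 4 = 4 ✓
Check eq2: (4)(-1) + (-2)(4) + (1)(5) = -7 = -7 ✓
Check eq3: (1)(-1) + (-4)(4) + (3)(5) = -2 = -2 ✓

x = -1, y = 4, z = 5


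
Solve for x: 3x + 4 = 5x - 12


Starting with: 3x + 4 = 5x - 12
Move all x terms to left: (3 - 5)x = -12 - 4
Simplify: -2x = -16
Divide both sides by -2: x = 8

x = 8


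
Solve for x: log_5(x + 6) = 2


Convert to exponential form: x + 6 = 5^2 = 25
x = 25 - 6 = 19
Check: log_5(19 + 6) = log_5(25) = log_5(25) = 2 ✓

x = 19


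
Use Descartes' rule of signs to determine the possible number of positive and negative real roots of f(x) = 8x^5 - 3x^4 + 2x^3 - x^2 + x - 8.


Descartes' rule of signs:

For positive roots, count sign changes in f(x) = 8x^5 - 3x^4 + 2x^3 - x^2 + x - 8:
Signs of coefficients: +, -, +, -, +, -
Number of sign changes: 5
Possible positive real roots: 5, 3, 1

For negative roots, examine f(-x) = -8x^5 - 3x^4 - 2x^3 - x^2 - x - 8:
Signs of coefficients: -, -, -, -, -, -
Number of sign changes: 0
Possible negative real roots: 0

Positive roots: 5 or 3 or 1; Negative roots: 0


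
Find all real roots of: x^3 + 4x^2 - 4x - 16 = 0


Let p(x) = x^3 + 4x^2 - 4x - 16. By the rational root theorem (leading coefficient 1), any rational root is an integer divisor of 16: try ±1, ±2, ... in turn.
Test x = 1: value = -15 ≠ 0.
Test x = -1: value = -9 ≠ 0.
Test x = 2: value = 0 ✓, so (x - 2) is a factor.
Synthetic division by (x - 2): bring down 1; 1(2) + 4 = 6; 6(2) - 4 = 8; 8(2) - 16 = 0 → quotient x^2 + 6x + 8, remainder 0.
Solve the quadratic x^2 + 6x + 8 = 0: discriminant = 6^2 - 4(1)(8) = 36 - 32 = 4.
sqrt(4) = 2, so x = (-6 ± 2)/2: x = -2 or x = -4.

x = -4, x = -2, x = 2


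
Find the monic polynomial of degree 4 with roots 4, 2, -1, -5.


A monic polynomial with roots 4, 2, -1, -5 is:
p(x) = (x - 4)(x - 2)(x + 1)(x + 5)
After multiplying by (x - 4): x - 4
After multiplying by (x - 2): x^2 - 6x + 8
After multiplying by (x + 1): x^3 - 5x^2 + 2x + 8
After multiplying by (x + 5): x^4 - 23x^2 + 18x + 40

x^4 - 23x^2 + 18x + 40


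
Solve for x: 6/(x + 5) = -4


Multiply both sides by (x + 5): 6 = -4(x + 5)
Distribute: 6 = -4x - 20
-4x = 6 + 20 = 26
x = -13/2

x = -13/2


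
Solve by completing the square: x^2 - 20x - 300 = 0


Start: x^2 - 20x - 300 = 0
Move constant: x^2 - 20x = 300
Half of -20 is -10, squared is 100
Add 100 to both sides: x^2 - 20x + 100 = 400
(x - 10)^2 = 400
x - 10 = ±20
x = 10 + 20 = 30 or x = 10 - 20 = -10

x = -10, x = 30


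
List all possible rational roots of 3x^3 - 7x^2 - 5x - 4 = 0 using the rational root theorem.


Rational root theorem: possible roots are ±p/q where:
  p divides the constant term (-4): p ∈ {1, 2, 4}
  q divides the leading coefficient (3): q ∈ {1, 3}

All possible rational roots: -4, -2, -4/3, -1, -2/3, -1/3, 1/3, 2/3, 1, 4/3, 2, 4

-4, -2, -4/3, -1, -2/3, -1/3, 1/3, 2/3, 1, 4/3, 2, 4


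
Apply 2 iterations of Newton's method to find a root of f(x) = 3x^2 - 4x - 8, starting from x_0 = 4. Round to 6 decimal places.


Newton's method: x_(n+1) = x_n - f(x_n)/f'(x_n)
f(x) = 3x^2 - 4x - 8
f'(x) = 6x - 4

Iteration 1:
  f(4.000000) = 24.000000
  f'(4.000000) = 20.000000
  x_1 = 4.000000 - (24.000000)/(20.000000) = 2.800000

Iteration 2:
  f(2.800000) = 4.320000
  f'(2.800000) = 12.800000
  x_2 = 2.800000 - (4.320000)/(12.800000) = 2.462500

x_2 = 2.462500


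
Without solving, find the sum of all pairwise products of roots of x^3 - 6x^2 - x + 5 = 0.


By Vieta's formulas for x^3 + bx^2 + cx + d = 0:
  r1 + r2 + r3 = -b/a = 6
  r1*r2 + r1*r3 + r2*r3 = c/a = -1
  r1*r2*r3 = -d/a = -5


Sum of pairwise products = -1


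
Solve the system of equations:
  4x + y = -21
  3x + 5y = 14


Using Cramer's rule:
Determinant D = (4)(5) - (3)(1) = 20 - 3 = 17
Dx = (-21)(5) - (14)(1) = -105 - 14 = -119
Dy = (4)(14) - (3)(-21) = 56 + 63 = 119
x = Dx/D = -119/17 = -7
y = Dy/D = 119/17 = 7

x = -7, y = 7


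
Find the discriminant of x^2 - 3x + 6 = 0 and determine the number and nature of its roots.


For ax^2 + bx + c = 0, discriminant D = b^2 - 4ac
Here a = 1, b = -3, c = 6
D = (-3)^2 - 4(1)(6) = 9 - 24 = -15

D = -15 < 0
The equation has no real roots (2 complex conjugate roots).

Discriminant = -15, no real roots (2 complex conjugate roots)


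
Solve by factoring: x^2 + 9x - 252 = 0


We need two numbers that multiply to -252 and add to 9.
Those numbers are -12 and 21 (since (-12) * 21 = -252 and (-12) + 21 = 9).
So x^2 + 9x - 252 = (x - 12)(x + 21) = 0
Setting each factor to zero: x = 12 or x = -21

x = -21, x = 12


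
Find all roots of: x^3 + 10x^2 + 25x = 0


The constant term is 0, so x = 0 is a root. Factor out x:
  x^2 + 10x + 25 = 0
Solve the quadratic x^2 + 10x + 25 = 0: discriminant = 10^2 - 4(1)(25) = 100 - 100 = 0.
Discriminant = 0, so a double root: x = -10/2 = -5.
Collecting all roots found:

x = -5 (multiplicity 2), x = 0


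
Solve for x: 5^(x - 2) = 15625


Express both sides with the same base.
15625 = 5^6
Since the bases match, equate exponents: x - 2 = 6
So x = 6 - (-2) = 8

x = 8


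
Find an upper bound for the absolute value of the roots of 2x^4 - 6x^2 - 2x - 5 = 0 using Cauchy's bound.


Cauchy's bound: all roots r satisfy |r| <= 1 + max(|a_i/a_n|) for i = 0,...,n-1
where a_n is the leading coefficient.

Coefficients: [2, 0, -6, -2, -5]
Leading coefficient a_n = 2
Ratios |a_i/a_n|: 0, 3, 1, 5/2
Maximum ratio: 3
Cauchy's bound: |r| <= 1 + 3 = 4

Upper bound = 4


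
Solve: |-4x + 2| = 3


An absolute value equation |expr| = 3 gives two cases:
Case 1: -4x + 2 = 3
  -4x = 1, so x = -1/4
Case 2: -4x + 2 = -3
  -4x = -5, so x = 5/4

x = -1/4, x = 5/4


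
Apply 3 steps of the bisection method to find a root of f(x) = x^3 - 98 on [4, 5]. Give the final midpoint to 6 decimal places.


f(x) = x^3 - 98
f(4) = -34 < 0
f(5) = 27 > 0

Step 1: midpoint = (4.000000 + 5.000000)/2 = 4.500000
  f(4.500000) = -6.875000
  f(mid) < 0, so root is in [4.500000, 5.000000]

Step 2: midpoint = (4.500000 + 5.000000)/2 = 4.750000
  f(4.750000) = 9.171875
  f(mid) > 0, so root is in [4.500000, 4.750000]

Step 3: midpoint = (4.500000 + 4.750000)/2 = 4.625000
  f(4.625000) = 0.931641
  f(mid) > 0, so root is in [4.500000, 4.625000]

midpoint = 4.625000


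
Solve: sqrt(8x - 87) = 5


Square both sides: 8x - 87 = 5^2 = 25
8x = 25 + 87 = 112
x = 14
Check: sqrt(8*14 - 87) = sqrt(25) = 5 ✓

x = 14


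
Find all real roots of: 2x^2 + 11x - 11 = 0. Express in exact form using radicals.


Using the quadratic formula: x = (-b ± sqrt(b^2 - 4ac)) / (2a)
Here a = 2, b = 11, c = -11
Discriminant = b^2 - 4ac = 11^2 - 4(2)(-11) = 121 + 88 = 209
Since discriminant = 209 > 0, there are two real roots.
x = (-11 ± sqrt(209)) / 4
Numerically: x ≈ 0.8642 or x ≈ -6.3642

x = (-11 + sqrt(209)) / 4 or x = (-11 - sqrt(209)) / 4


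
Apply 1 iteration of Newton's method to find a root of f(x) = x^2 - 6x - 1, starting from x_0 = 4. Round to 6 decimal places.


Newton's method: x_(n+1) = x_n - f(x_n)/f'(x_n)
f(x) = x^2 - 6x - 1
f'(x) = 2x - 6

Iteration 1:
  f(4.000000) = -9.000000
  f'(4.000000) = 2.000000
  x_1 = 4.000000 - (-9.000000)/(2.000000) = 8.500000

x_1 = 8.500000


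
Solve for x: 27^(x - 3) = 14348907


Express both sides with the same base.
14348907 = 27^5
Since the bases match, equate exponents: x - 3 = 5
So x = 5 - (-3) = 8

x = 8


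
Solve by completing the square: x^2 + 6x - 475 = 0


Start: x^2 + 6x - 475 = 0
Move constant: x^2 + 6x = 475
Half of 6 is 3, squared is 9
Add 9 to both sides: x^2 + 6x + 9 = 484
(x + 3)^2 = 484
x + 3 = ±22
x = -3 + 22 = 19 or x = -3 - 22 = -25

x = -25, x = 19


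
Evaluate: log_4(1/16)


We need the exponent such that 4^? = 1/16
4^(-2) = 1/4^2 = 1/16
Therefore log_4(1/16) = -2

-2


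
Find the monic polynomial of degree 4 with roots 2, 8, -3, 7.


A monic polynomial with roots 2, 8, -3, 7 is:
p(x) = (x - 2)(x - 8)(x + 3)(x - 7)
After multiplying by (x - 2): x - 2
After multiplying by (x - 8): x^2 - 10x + 16
After multiplying by (x + 3): x^3 - 7x^2 - 14x + 48
After multiplying by (x - 7): x^4 - 14x^3 + 35x^2 + 146x - 336

x^4 - 14x^3 + 35x^2 + 146x - 336


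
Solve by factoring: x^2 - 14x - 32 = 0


We need two numbers that multiply to -32 and add to -14.
Those numbers are -16 and 2 (since (-16) * 2 = -32 and (-16) + 2 = -14).
So x^2 - 14x - 32 = (x - 16)(x + 2) = 0
Setting each factor to zero: x = 16 or x = -2

x = -2, x = 16


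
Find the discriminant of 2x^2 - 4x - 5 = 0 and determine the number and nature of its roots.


For ax^2 + bx + c = 0, discriminant D = b^2 - 4ac
Here a = 2, b = -4, c = -5
D = (-4)^2 - 4(2)(-5) = 16 + 40 = 56

D = 56 > 0 but not a perfect square
The equation has 2 distinct real irrational roots.

Discriminant = 56, 2 distinct real irrational roots
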